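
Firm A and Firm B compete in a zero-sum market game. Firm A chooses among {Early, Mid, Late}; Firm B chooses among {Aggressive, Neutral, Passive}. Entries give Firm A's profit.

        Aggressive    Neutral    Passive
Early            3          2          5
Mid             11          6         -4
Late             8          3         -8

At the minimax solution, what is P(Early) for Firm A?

Row minima: Early → 2, Mid → -4, Late → -8; maximin = 2.
Column maxima: Aggressive → 11, Neutral → 6, Passive → 5; minimax = 5.
2 ≠ 5, so there is no saddle point; optimal play is mixed.
Late is strictly dominated by Mid, so Firm A never plays it.
Aggressive is strictly dominated by Neutral (it gives Firm A strictly more in every row), so Firm B never plays it.
On the remaining 2×2 (Early, Mid vs Neutral, Passive):
Let Firm A play Early with probability p. Expected payoff against Neutral: 2p + 6(1−p) = −4p + 6; against Passive: 5p + (-4)(1−p) = 9p − 4.
Setting these equal: −4p + 6 = 9p − 4 ⇒ −13p = -10 ⇒ p = 10/13, and the value is (-4)·(10/13) + 6 = 38/13.
For Firm B: with q = P(Neutral), equating Early's and Mid's payoffs gives −3q + 5 = 10q − 4 ⇒ q = 9/13.

10/13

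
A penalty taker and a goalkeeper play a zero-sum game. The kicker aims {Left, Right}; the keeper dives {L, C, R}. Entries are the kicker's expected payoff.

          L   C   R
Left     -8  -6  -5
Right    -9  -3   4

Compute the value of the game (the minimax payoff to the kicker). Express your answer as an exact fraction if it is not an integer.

Row minima: Left → -8, Right → -9; maximin = -8.
Column maxima: L → -8, C → -3, R → 4; minimax = -8.
Since maximin = minimax = -8, there is a saddle point and the value is -8.

-8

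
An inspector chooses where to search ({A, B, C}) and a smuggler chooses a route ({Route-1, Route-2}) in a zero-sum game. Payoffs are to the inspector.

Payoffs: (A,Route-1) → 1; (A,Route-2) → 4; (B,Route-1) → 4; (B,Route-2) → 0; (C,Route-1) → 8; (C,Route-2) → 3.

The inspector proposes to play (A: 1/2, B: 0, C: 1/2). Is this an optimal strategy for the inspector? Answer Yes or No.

No

Against Route-1 this mix gives (1/2)·1 + (1/2)·8 = 9/2.
Against Route-2 this mix gives (1/2)·4 + (1/2)·3 = 7/2.
The smuggler will play Route-2, holding the inspector to 7/2. Shifting weight toward the row that does better against Route-2 would raise this floor (the equalizing mix achieves 29/8 against both Route-2 and Route-1), so the proposed strategy is not optimal.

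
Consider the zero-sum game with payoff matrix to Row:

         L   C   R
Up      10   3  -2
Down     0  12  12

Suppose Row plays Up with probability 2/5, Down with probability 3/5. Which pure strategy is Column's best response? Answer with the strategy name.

If Column plays L, Row's expected payoff is (2/5)·10 + (3/5)·0 = 4.
If Column plays C, Row's expected payoff is (2/5)·3 + (3/5)·12 = 42/5.
If Column plays R, Row's expected payoff is (2/5)·(-2) + (3/5)·12 = 32/5.
Column minimizes Row's payoff; the smallest is 4, so the best response is L.

L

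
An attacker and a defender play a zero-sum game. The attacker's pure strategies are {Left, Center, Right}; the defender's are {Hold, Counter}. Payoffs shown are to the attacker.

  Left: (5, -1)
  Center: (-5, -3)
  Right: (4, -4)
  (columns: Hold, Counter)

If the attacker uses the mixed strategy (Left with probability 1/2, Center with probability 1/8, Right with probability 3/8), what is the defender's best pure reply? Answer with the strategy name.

Counter

If the defender plays Hold, the attacker's expected payoff is (1/2)·5 + (1/8)·(-5) + (3/8)·4 = 27/8.
If the defender plays Counter, the attacker's expected payoff is (1/2)·(-1) + (1/8)·(-3) + (3/8)·(-4) = -19/8.
The defender minimizes the attacker's payoff; the smallest is -19/8, so the best response is Counter.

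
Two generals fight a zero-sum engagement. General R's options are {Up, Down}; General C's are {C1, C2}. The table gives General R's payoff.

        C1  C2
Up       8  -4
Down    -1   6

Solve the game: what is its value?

Row minima: Up → -4, Down → -1; maximin = -1.
Column maxima: C1 → 8, C2 → 6; minimax = 6.
-1 ≠ 6, so there is no saddle point; optimal play is mixed.
Let General R play Up with probability p. Expected payoff against C1: 8p + (-1)(1−p) = 9p − 1; against C2: (-4)p + 6(1−p) = −10p + 6.
Setting these equal: 9p − 1 = −10p + 6 ⇒ 19p = 7 ⇒ p = 7/19, and the value is (9)·(7/19) − 1 = 44/19.
For General C: with q = P(C1), equating Up's and Down's payoffs gives 12q − 4 = −7q + 6 ⇒ q = 10/19.

44/19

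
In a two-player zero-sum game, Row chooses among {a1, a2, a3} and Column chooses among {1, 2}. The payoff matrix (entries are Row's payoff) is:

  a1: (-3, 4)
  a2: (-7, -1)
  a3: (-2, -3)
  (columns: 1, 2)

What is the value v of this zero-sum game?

-17/8

Row minima: a1 → -3, a2 → -7, a3 → -3; maximin = -3.
Column maxima: 1 → -2, 2 → 4; minimax = -2.
-3 ≠ -2, so there is no saddle point; optimal play is mixed.
a2 is strictly dominated by a1, so Row never plays it.
On the remaining 2×2 (a1, a3 vs 1, 2):
Let Row play a1 with probability p. Expected payoff against 1: (-3)p + (-2)(1−p) = −p − 2; against 2: 4p + (-3)(1−p) = 7p − 3.
Setting these equal: −p − 2 = 7p − 3 ⇒ −8p = -1 ⇒ p = 1/8, and the value is (-1)·(1/8) − 2 = -17/8.
For Column: with q = P(1), equating a1's and a3's payoffs gives −7q + 4 = q − 3 ⇒ q = 7/8.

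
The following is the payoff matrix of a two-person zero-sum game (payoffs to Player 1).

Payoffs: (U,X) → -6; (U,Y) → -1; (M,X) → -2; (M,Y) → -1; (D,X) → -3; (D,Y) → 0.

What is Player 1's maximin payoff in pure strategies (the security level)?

-2

Row minima: U → -6, M → -2, D → -3.
The best of these is -2.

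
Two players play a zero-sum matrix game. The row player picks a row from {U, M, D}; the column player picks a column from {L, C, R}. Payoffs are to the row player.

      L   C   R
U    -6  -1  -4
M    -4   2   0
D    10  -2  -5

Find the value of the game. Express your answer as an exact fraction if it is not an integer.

Row minima: U → -6, M → -4, D → -5; maximin = -4.
Column maxima: L → 10, C → 2, R → 0; minimax = 0.
-4 ≠ 0, so there is no saddle point; optimal play is mixed.
U is strictly dominated by M, so the row player never plays it.
C is strictly dominated by R (it gives the row player strictly more in every row), so the column player never plays it.
On the remaining 2×2 (M, D vs L, R):
Let the row player play M with probability p. Expected payoff against L: (-4)p + 10(1−p) = −14p + 10; against R: 0p + (-5)(1−p) = 5p − 5.
Setting these equal: −14p + 10 = 5p − 5 ⇒ −19p = -15 ⇒ p = 15/19, and the value is (-14)·(15/19) + 10 = -20/19.
For the column player: with q = P(L), equating M's and D's payoffs gives −4q = 15q − 5 ⇒ q = 5/19.

-20/19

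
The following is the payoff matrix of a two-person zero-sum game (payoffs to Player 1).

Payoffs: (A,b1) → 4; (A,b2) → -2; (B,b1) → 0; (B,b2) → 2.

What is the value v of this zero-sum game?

Row minima: A → -2, B → 0; maximin = 0.
Column maxima: b1 → 4, b2 → 2; minimax = 2.
0 ≠ 2, so there is no saddle point; optimal play is mixed.
Let Player 1 play A with probability p. Expected payoff against b1: 4p + 0(1−p) = 4p; against b2: (-2)p + 2(1−p) = −4p + 2.
Setting these equal: 4p = −4p + 2 ⇒ 8p = 2 ⇒ p = 1/4, and the value is (4)·(1/4) = 1.
For Player 2: with q = P(b1), equating A's and B's payoffs gives 6q − 2 = −2q + 2 ⇒ q = 1/2.

1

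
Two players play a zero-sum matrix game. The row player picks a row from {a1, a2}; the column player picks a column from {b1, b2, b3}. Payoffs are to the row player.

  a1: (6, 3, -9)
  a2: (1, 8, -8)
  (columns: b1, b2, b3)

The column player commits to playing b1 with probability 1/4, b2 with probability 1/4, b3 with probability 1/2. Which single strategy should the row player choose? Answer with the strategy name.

a2

Expected payoff of a1: (1/4)·6 + (1/4)·3 + (1/2)·(-9) = -9/4.
Expected payoff of a2: (1/4)·1 + (1/4)·8 + (1/2)·(-8) = -7/4.
The largest is -7/4, so the row player's best response is a2.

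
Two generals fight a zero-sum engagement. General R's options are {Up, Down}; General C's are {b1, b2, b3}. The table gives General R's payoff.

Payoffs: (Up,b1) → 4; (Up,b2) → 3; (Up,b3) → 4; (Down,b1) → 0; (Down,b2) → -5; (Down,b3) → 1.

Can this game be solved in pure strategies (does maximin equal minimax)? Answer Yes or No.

Row minima: Up → 3, Down → -5; maximin = 3.
Column maxima: b1 → 4, b2 → 3, b3 → 4; minimax = 3.
maximin = minimax = 3, so a saddle point exists.

Yes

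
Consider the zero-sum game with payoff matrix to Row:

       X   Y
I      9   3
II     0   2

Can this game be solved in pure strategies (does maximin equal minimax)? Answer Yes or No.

Row minima: I → 3, II → 0; maximin = 3.
Column maxima: X → 9, Y → 3; minimax = 3.
maximin = minimax = 3, so a saddle point exists.

Yes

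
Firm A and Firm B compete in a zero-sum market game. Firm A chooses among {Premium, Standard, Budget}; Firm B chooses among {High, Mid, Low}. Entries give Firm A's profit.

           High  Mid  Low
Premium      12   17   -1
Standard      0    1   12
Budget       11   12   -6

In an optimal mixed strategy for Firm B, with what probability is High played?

13/25

Row minima: Premium → -1, Standard → 0, Budget → -6; maximin = 0.
Column maxima: High → 12, Mid → 17, Low → 12; minimax = 12.
0 ≠ 12, so there is no saddle point; optimal play is mixed.
Budget is strictly dominated by Premium, so Firm A never plays it.
Mid is strictly dominated by High (it gives Firm A strictly more in every row), so Firm B never plays it.
On the remaining 2×2 (Premium, Standard vs High, Low):
Let Firm A play Premium with probability p. Expected payoff against High: 12p + 0(1−p) = 12p; against Low: (-1)p + 12(1−p) = −13p + 12.
Setting these equal: 12p = −13p + 12 ⇒ 25p = 12 ⇒ p = 12/25, and the value is (12)·(12/25) = 144/25.
For Firm B: with q = P(High), equating Premium's and Standard's payoffs gives 13q − 1 = −12q + 12 ⇒ q = 13/25.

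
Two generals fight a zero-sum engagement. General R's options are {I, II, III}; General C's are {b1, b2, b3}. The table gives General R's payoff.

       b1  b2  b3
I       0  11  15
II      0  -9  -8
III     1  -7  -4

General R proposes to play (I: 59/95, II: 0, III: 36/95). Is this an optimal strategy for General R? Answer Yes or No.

Against b1 this mix gives (59/95)·0 + (36/95)·1 = 36/95.
Against b2 this mix gives (59/95)·11 + (36/95)·(-7) = 397/95.
Against b3 this mix gives (59/95)·15 + (36/95)·(-4) = 39/5.
General C will play b1, holding General R to 36/95. Shifting weight toward the row that does better against b1 would raise this floor (the equalizing mix achieves 11/19 against both b1 and b2), so the proposed strategy is not optimal.

No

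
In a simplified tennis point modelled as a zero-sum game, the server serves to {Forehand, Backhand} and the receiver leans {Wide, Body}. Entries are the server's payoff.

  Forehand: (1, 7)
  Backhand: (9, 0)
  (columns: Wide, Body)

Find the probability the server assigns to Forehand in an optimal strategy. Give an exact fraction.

3/5

Row minima: Forehand → 1, Backhand → 0; maximin = 1.
Column maxima: Wide → 9, Body → 7; minimax = 7.
1 ≠ 7, so there is no saddle point; optimal play is mixed.
Let the server play Forehand with probability p. Expected payoff against Wide: 1p + 9(1−p) = −8p + 9; against Body: 7p + 0(1−p) = 7p.
Setting these equal: −8p + 9 = 7p ⇒ −15p = -9 ⇒ p = 3/5, and the value is (-8)·(3/5) + 9 = 21/5.
For the receiver: with q = P(Wide), equating Forehand's and Backhand's payoffs gives −6q + 7 = 9q ⇒ q = 7/15.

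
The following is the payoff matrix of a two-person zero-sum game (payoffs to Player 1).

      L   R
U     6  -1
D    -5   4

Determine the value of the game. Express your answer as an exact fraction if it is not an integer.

19/16

Row minima: U → -1, D → -5; maximin = -1.
Column maxima: L → 6, R → 4; minimax = 4.
-1 ≠ 4, so there is no saddle point; optimal play is mixed.
Let Player 1 play U with probability p. Expected payoff against L: 6p + (-5)(1−p) = 11p − 5; against R: (-1)p + 4(1−p) = −5p + 4.
Setting these equal: 11p − 5 = −5p + 4 ⇒ 16p = 9 ⇒ p = 9/16, and the value is (11)·(9/16) − 5 = 19/16.
For Player 2: with q = P(L), equating U's and D's payoffs gives 7q − 1 = −9q + 4 ⇒ q = 5/16.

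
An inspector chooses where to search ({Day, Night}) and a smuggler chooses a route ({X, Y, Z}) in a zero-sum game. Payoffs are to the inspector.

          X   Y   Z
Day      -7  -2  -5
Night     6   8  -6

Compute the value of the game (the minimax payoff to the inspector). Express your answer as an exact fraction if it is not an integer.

Row minima: Day → -7, Night → -6; maximin = -6.
Column maxima: X → 6, Y → 8, Z → -5; minimax = -5.
-6 ≠ -5, so there is no saddle point; optimal play is mixed.
Y is strictly dominated by X (it gives the inspector strictly more in every row), so the smuggler never plays it.
On the remaining 2×2 (Day, Night vs X, Z):
Let the inspector play Day with probability p. Expected payoff against X: (-7)p + 6(1−p) = −13p + 6; against Z: (-5)p + (-6)(1−p) = p − 6.
Setting these equal: −13p + 6 = p − 6 ⇒ −14p = -12 ⇒ p = 6/7, and the value is (-13)·(6/7) + 6 = -36/7.
For the smuggler: with q = P(X), equating Day's and Night's payoffs gives −2q − 5 = 12q − 6 ⇒ q = 1/14.

-36/7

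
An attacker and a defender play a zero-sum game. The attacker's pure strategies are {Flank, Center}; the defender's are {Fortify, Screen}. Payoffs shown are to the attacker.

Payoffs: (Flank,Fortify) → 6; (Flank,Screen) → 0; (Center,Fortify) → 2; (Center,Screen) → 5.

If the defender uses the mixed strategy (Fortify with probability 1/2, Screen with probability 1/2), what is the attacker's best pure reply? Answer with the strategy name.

Center

Expected payoff of Flank: (1/2)·6 + (1/2)·0 = 3.
Expected payoff of Center: (1/2)·2 + (1/2)·5 = 7/2.
The largest is 7/2, so the attacker's best response is Center.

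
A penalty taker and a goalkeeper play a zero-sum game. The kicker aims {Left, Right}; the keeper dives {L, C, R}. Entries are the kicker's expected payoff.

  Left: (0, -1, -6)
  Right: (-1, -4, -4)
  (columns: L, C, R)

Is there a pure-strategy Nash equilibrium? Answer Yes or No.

Yes

Row minima: Left → -6, Right → -4; maximin = -4.
Column maxima: L → 0, C → -1, R → -4; minimax = -4.
maximin = minimax = -4, so a saddle point exists.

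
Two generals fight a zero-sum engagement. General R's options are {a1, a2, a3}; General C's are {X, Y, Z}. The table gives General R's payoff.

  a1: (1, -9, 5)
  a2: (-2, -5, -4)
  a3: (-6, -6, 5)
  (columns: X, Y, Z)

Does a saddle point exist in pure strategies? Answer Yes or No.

Yes

Row minima: a1 → -9, a2 → -5, a3 → -6; maximin = -5.
Column maxima: X → 1, Y → -5, Z → 5; minimax = -5.
maximin = minimax = -5, so a saddle point exists.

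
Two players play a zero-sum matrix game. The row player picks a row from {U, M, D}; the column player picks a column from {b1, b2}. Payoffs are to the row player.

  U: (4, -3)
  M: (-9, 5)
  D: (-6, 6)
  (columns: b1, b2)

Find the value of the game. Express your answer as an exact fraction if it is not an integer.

Row minima: U → -3, M → -9, D → -6; maximin = -3.
Column maxima: b1 → 4, b2 → 6; minimax = 4.
-3 ≠ 4, so there is no saddle point; optimal play is mixed.
M is strictly dominated by D, so the row player never plays it.
On the remaining 2×2 (U, D vs b1, b2):
Let the row player play U with probability p. Expected payoff against b1: 4p + (-6)(1−p) = 10p − 6; against b2: (-3)p + 6(1−p) = −9p + 6.
Setting these equal: 10p − 6 = −9p + 6 ⇒ 19p = 12 ⇒ p = 12/19, and the value is (10)·(12/19) − 6 = 6/19.
For the column player: with q = P(b1), equating U's and D's payoffs gives 7q − 3 = −12q + 6 ⇒ q = 9/19.

6/19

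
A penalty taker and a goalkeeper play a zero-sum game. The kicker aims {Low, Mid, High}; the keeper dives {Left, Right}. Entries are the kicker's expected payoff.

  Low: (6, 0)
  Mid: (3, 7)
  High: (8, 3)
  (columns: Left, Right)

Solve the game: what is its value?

47/9

Row minima: Low → 0, Mid → 3, High → 3; maximin = 3.
Column maxima: Left → 8, Right → 7; minimax = 7.
3 ≠ 7, so there is no saddle point; optimal play is mixed.
Low is strictly dominated by High, so the kicker never plays it.
On the remaining 2×2 (Mid, High vs Left, Right):
Let the kicker play Mid with probability p. Expected payoff against Left: 3p + 8(1−p) = −5p + 8; against Right: 7p + 3(1−p) = 4p + 3.
Setting these equal: −5p + 8 = 4p + 3 ⇒ −9p = -5 ⇒ p = 5/9, and the value is (-5)·(5/9) + 8 = 47/9.
For the keeper: with q = P(Left), equating Mid's and High's payoffs gives −4q + 7 = 5q + 3 ⇒ q = 4/9.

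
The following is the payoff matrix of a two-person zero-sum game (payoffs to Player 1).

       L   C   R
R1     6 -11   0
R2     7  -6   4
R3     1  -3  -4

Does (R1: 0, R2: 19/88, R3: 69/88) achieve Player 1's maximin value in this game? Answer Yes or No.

No

Against L this mix gives (19/88)·7 + (69/88)·1 = 101/44.
Against C this mix gives (19/88)·(-6) + (69/88)·(-3) = -321/88.
Against R this mix gives (19/88)·4 + (69/88)·(-4) = -25/11.
Player 2 will play C, holding Player 1 to -321/88. Shifting weight toward the row that does better against C would raise this floor (the equalizing mix achieves -36/11 against both C and R), so the proposed strategy is not optimal.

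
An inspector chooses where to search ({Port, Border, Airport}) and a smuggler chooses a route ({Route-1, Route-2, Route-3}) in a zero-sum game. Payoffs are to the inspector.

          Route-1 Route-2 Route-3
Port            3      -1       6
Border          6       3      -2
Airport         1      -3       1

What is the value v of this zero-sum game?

Row minima: Port → -1, Border → -2, Airport → -3; maximin = -1.
Column maxima: Route-1 → 6, Route-2 → 3, Route-3 → 6; minimax = 3.
-1 ≠ 3, so there is no saddle point; optimal play is mixed.
Airport is strictly dominated by Port, so the inspector never plays it.
Route-1 is strictly dominated by Route-2 (it gives the inspector strictly more in every row), so the smuggler never plays it.
On the remaining 2×2 (Port, Border vs Route-2, Route-3):
Let the inspector play Port with probability p. Expected payoff against Route-2: (-1)p + 3(1−p) = −4p + 3; against Route-3: 6p + (-2)(1−p) = 8p − 2.
Setting these equal: −4p + 3 = 8p − 2 ⇒ −12p = -5 ⇒ p = 5/12, and the value is (-4)·(5/12) + 3 = 4/3.
For the smuggler: with q = P(Route-2), equating Port's and Border's payoffs gives −7q + 6 = 5q − 2 ⇒ q = 2/3.

4/3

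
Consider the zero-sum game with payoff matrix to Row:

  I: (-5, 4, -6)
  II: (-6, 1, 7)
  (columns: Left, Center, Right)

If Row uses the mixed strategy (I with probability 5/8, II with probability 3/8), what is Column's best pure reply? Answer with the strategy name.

If Column plays Left, Row's expected payoff is (5/8)·(-5) + (3/8)·(-6) = -43/8.
If Column plays Center, Row's expected payoff is (5/8)·4 + (3/8)·1 = 23/8.
If Column plays Right, Row's expected payoff is (5/8)·(-6) + (3/8)·7 = -9/8.
Column minimizes Row's payoff; the smallest is -43/8, so the best response is Left.

Left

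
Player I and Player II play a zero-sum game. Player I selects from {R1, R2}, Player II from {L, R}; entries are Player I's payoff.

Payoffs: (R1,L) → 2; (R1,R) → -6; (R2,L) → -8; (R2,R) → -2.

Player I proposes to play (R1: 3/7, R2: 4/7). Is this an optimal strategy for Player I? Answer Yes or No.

Against L this mix gives (3/7)·2 + (4/7)·(-8) = -26/7.
Against R this mix gives (3/7)·(-6) + (4/7)·(-2) = -26/7.
All of Player II's active replies (L, R) yield -26/7, and no column does worse for Player I. The mix makes Player II indifferent and guarantees -26/7, so it is optimal.

Yes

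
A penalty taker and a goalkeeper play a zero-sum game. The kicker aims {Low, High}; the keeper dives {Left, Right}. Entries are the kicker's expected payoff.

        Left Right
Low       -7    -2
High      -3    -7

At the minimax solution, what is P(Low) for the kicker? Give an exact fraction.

4/9

Row minima: Low → -7, High → -7; maximin = -7.
Column maxima: Left → -3, Right → -2; minimax = -3.
-7 ≠ -3, so there is no saddle point; optimal play is mixed.
Let the kicker play Low with probability p. Expected payoff against Left: (-7)p + (-3)(1−p) = −4p − 3; against Right: (-2)p + (-7)(1−p) = 5p − 7.
Setting these equal: −4p − 3 = 5p − 7 ⇒ −9p = -4 ⇒ p = 4/9, and the value is (-4)·(4/9) − 3 = -43/9.
For the keeper: with q = P(Left), equating Low's and High's payoffs gives −5q − 2 = 4q − 7 ⇒ q = 5/9.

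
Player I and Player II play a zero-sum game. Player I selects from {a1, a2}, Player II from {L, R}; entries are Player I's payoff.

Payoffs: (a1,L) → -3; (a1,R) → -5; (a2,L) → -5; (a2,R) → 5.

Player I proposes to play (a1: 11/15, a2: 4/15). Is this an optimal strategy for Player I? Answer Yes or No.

Against L this mix gives (11/15)·(-3) + (4/15)·(-5) = -53/15.
Against R this mix gives (11/15)·(-5) + (4/15)·5 = -7/3.
Player II will play L, holding Player I to -53/15. Shifting weight toward the row that does better against L would raise this floor (the equalizing mix achieves -10/3 against both L and R), so the proposed strategy is not optimal.

No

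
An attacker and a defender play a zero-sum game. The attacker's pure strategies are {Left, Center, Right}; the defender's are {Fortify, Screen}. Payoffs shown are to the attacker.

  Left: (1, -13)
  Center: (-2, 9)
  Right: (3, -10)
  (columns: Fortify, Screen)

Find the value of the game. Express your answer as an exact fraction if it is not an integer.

Row minima: Left → -13, Center → -2, Right → -10; maximin = -2.
Column maxima: Fortify → 3, Screen → 9; minimax = 3.
-2 ≠ 3, so there is no saddle point; optimal play is mixed.
Left is strictly dominated by Right, so the attacker never plays it.
On the remaining 2×2 (Center, Right vs Fortify, Screen):
Let the attacker play Center with probability p. Expected payoff against Fortify: (-2)p + 3(1−p) = −5p + 3; against Screen: 9p + (-10)(1−p) = 19p − 10.
Setting these equal: −5p + 3 = 19p − 10 ⇒ −24p = -13 ⇒ p = 13/24, and the value is (-5)·(13/24) + 3 = 7/24.
For the defender: with q = P(Fortify), equating Center's and Right's payoffs gives −11q + 9 = 13q − 10 ⇒ q = 19/24.

7/24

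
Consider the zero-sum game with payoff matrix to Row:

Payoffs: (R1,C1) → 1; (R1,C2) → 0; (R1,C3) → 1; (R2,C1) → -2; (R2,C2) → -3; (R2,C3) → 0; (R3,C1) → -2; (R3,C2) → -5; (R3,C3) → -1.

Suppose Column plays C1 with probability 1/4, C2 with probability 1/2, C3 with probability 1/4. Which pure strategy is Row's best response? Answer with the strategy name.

Expected payoff of R1: (1/4)·1 + (1/2)·0 + (1/4)·1 = 1/2.
Expected payoff of R2: (1/4)·(-2) + (1/2)·(-3) + (1/4)·0 = -2.
Expected payoff of R3: (1/4)·(-2) + (1/2)·(-5) + (1/4)·(-1) = -13/4.
The largest is 1/2, so Row's best response is R1.

R1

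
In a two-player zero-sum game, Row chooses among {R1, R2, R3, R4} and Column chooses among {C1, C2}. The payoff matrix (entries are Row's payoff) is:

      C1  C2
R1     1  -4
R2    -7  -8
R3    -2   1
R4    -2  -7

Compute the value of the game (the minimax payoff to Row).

Row minima: R1 → -4, R2 → -8, R3 → -2, R4 → -7; maximin = -2.
Column maxima: C1 → 1, C2 → 1; minimax = 1.
-2 ≠ 1, so there is no saddle point; optimal play is mixed.
R2 is strictly dominated by R1, so Row never plays it.
R4 is strictly dominated by R1, so Row never plays it.
On the remaining 2×2 (R1, R3 vs C1, C2):
Let Row play R1 with probability p. Expected payoff against C1: 1p + (-2)(1−p) = 3p − 2; against C2: (-4)p + 1(1−p) = −5p + 1.
Setting these equal: 3p − 2 = −5p + 1 ⇒ 8p = 3 ⇒ p = 3/8, and the value is (3)·(3/8) − 2 = -7/8.
For Column: with q = P(C1), equating R1's and R3's payoffs gives 5q − 4 = −3q + 1 ⇒ q = 5/8.

-7/8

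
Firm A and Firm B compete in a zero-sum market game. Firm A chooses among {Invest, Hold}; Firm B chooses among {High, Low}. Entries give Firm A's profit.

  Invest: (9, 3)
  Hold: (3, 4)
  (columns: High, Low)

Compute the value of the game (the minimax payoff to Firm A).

27/7

Row minima: Invest → 3, Hold → 3; maximin = 3.
Column maxima: High → 9, Low → 4; minimax = 4.
3 ≠ 4, so there is no saddle point; optimal play is mixed.
Let Firm A play Invest with probability p. Expected payoff against High: 9p + 3(1−p) = 6p + 3; against Low: 3p + 4(1−p) = −p + 4.
Setting these equal: 6p + 3 = −p + 4 ⇒ 7p = 1 ⇒ p = 1/7, and the value is (6)·(1/7) + 3 = 27/7.
For Firm B: with q = P(High), equating Invest's and Hold's payoffs gives 6q + 3 = −q + 4 ⇒ q = 1/7.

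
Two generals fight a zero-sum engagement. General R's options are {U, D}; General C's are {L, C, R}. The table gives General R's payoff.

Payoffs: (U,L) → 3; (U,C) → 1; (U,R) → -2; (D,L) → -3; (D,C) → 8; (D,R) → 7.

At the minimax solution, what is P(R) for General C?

2/5

Row minima: U → -2, D → -3; maximin = -2.
Column maxima: L → 3, C → 8, R → 7; minimax = 3.
-2 ≠ 3, so there is no saddle point; optimal play is mixed.
C is strictly dominated by R (it gives General R strictly more in every row), so General C never plays it.
On the remaining 2×2 (U, D vs L, R):
Let General R play U with probability p. Expected payoff against L: 3p + (-3)(1−p) = 6p − 3; against R: (-2)p + 7(1−p) = −9p + 7.
Setting these equal: 6p − 3 = −9p + 7 ⇒ 15p = 10 ⇒ p = 2/3, and the value is (6)·(2/3) − 3 = 1.
For General C: with q = P(L), equating U's and D's payoffs gives 5q − 2 = −10q + 7 ⇒ q = 3/5.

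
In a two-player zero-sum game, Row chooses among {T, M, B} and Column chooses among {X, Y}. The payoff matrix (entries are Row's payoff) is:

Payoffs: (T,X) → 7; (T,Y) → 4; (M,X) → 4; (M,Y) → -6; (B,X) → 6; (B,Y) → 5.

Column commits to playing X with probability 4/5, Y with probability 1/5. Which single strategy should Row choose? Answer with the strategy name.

Expected payoff of T: (4/5)·7 + (1/5)·4 = 32/5.
Expected payoff of M: (4/5)·4 + (1/5)·(-6) = 2.
Expected payoff of B: (4/5)·6 + (1/5)·5 = 29/5.
The largest is 32/5, so Row's best response is T.

T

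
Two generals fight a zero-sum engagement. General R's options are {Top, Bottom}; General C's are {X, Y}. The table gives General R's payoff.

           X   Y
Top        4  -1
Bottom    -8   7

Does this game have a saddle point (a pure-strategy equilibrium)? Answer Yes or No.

Row minima: Top → -1, Bottom → -8; maximin = -1.
Column maxima: X → 4, Y → 7; minimax = 4.
-1 ≠ 4, so no pure-strategy equilibrium exists.

No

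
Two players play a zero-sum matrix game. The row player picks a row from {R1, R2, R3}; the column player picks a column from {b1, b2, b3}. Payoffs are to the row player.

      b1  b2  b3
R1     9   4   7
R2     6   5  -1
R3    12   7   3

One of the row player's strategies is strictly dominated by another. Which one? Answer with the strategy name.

R3 gives a strictly higher payoff than R2 against every column: 12 > 6, 7 > 5, 3 > -1.
So R2 is strictly dominated and the row player never plays it.

R2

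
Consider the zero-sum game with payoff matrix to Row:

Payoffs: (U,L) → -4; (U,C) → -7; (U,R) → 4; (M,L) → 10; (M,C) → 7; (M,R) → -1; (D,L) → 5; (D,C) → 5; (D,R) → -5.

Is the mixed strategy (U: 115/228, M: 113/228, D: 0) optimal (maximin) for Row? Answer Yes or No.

No

Against L this mix gives (115/228)·(-4) + (113/228)·10 = 335/114.
Against C this mix gives (115/228)·(-7) + (113/228)·7 = -7/114.
Against R this mix gives (115/228)·4 + (113/228)·(-1) = 347/228.
Column will play C, holding Row to -7/114. Shifting weight toward the row that does better against C would raise this floor (the equalizing mix achieves 21/19 against both C and R), so the proposed strategy is not optimal.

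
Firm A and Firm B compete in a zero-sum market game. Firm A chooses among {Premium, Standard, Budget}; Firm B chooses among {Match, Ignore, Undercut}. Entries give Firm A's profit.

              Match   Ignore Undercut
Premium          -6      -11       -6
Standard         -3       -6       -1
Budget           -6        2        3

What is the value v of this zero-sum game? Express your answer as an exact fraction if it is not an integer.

Row minima: Premium → -11, Standard → -6, Budget → -6; maximin = -6.
Column maxima: Match → -3, Ignore → 2, Undercut → 3; minimax = -3.
-6 ≠ -3, so there is no saddle point; optimal play is mixed.
Premium is strictly dominated by Standard, so Firm A never plays it.
With Premium eliminated, Undercut is strictly dominated by Match (it gives Firm A strictly more in every remaining row), so Firm B never plays it.
On the remaining 2×2 (Standard, Budget vs Match, Ignore):
Let Firm A play Standard with probability p. Expected payoff against Match: (-3)p + (-6)(1−p) = 3p − 6; against Ignore: (-6)p + 2(1−p) = −8p + 2.
Setting these equal: 3p − 6 = −8p + 2 ⇒ 11p = 8 ⇒ p = 8/11, and the value is (3)·(8/11) − 6 = -42/11.
For Firm B: with q = P(Match), equating Standard's and Budget's payoffs gives 3q − 6 = −8q + 2 ⇒ q = 8/11.

-42/11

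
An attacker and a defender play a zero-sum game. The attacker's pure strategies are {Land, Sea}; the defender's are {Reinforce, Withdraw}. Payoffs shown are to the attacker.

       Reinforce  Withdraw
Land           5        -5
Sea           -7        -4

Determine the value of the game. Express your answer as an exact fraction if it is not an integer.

Row minima: Land → -5, Sea → -7; maximin = -5.
Column maxima: Reinforce → 5, Withdraw → -4; minimax = -4.
-5 ≠ -4, so there is no saddle point; optimal play is mixed.
Let the attacker play Land with probability p. Expected payoff against Reinforce: 5p + (-7)(1−p) = 12p − 7; against Withdraw: (-5)p + (-4)(1−p) = −p − 4.
Setting these equal: 12p − 7 = −p − 4 ⇒ 13p = 3 ⇒ p = 3/13, and the value is (12)·(3/13) − 7 = -55/13.
For the defender: with q = P(Reinforce), equating Land's and Sea's payoffs gives 10q − 5 = −3q − 4 ⇒ q = 1/13.

-55/13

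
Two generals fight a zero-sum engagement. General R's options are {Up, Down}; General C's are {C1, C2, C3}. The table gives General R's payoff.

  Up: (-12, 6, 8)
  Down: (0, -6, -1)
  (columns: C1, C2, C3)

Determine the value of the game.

Row minima: Up → -12, Down → -6; maximin = -6.
Column maxima: C1 → 0, C2 → 6, C3 → 8; minimax = 0.
-6 ≠ 0, so there is no saddle point; optimal play is mixed.
C3 is strictly dominated by C2 (it gives General R strictly more in every row), so General C never plays it.
On the remaining 2×2 (Up, Down vs C1, C2):
Let General R play Up with probability p. Expected payoff against C1: (-12)p + 0(1−p) = −12p; against C2: 6p + (-6)(1−p) = 12p − 6.
Setting these equal: −12p = 12p − 6 ⇒ −24p = -6 ⇒ p = 1/4, and the value is (-12)·(1/4) = -3.
For General C: with q = P(C1), equating Up's and Down's payoffs gives −18q + 6 = 6q − 6 ⇒ q = 1/2.

-3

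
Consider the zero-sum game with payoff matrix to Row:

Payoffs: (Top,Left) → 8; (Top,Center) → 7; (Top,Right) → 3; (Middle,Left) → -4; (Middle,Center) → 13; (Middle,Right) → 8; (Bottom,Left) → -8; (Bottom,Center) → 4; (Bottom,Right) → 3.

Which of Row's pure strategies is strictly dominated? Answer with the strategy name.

Middle gives a strictly higher payoff than Bottom against every column: -4 > -8, 13 > 4, 8 > 3.
So Bottom is strictly dominated and Row never plays it.

Bottom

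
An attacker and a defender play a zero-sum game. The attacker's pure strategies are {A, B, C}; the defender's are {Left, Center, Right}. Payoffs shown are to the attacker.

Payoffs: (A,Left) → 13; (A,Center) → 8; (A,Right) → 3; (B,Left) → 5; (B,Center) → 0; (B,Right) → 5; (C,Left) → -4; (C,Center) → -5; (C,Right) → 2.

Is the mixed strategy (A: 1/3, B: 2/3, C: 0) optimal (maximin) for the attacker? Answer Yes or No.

Against Left this mix gives (1/3)·13 + (2/3)·5 = 23/3.
Against Center this mix gives (1/3)·8 + (2/3)·0 = 8/3.
Against Right this mix gives (1/3)·3 + (2/3)·5 = 13/3.
The defender will play Center, holding the attacker to 8/3. Shifting weight toward the row that does better against Center would raise this floor (the equalizing mix achieves 4 against both Center and Right), so the proposed strategy is not optimal.

No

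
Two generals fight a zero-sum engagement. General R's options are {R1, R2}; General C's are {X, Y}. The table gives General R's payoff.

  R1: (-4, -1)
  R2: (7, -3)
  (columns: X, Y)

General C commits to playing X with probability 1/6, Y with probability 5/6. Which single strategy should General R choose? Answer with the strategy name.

R2

Expected payoff of R1: (1/6)·(-4) + (5/6)·(-1) = -3/2.
Expected payoff of R2: (1/6)·7 + (5/6)·(-3) = -4/3.
The largest is -4/3, so General R's best response is R2.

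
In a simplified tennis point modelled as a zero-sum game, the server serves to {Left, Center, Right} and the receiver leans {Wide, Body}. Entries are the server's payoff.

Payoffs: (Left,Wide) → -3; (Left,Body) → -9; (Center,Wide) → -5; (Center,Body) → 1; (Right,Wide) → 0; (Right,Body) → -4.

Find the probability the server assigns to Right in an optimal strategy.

Row minima: Left → -9, Center → -5, Right → -4; maximin = -4.
Column maxima: Wide → 0, Body → 1; minimax = 0.
-4 ≠ 0, so there is no saddle point; optimal play is mixed.
Left is strictly dominated by Right, so the server never plays it.
On the remaining 2×2 (Center, Right vs Wide, Body):
Let the server play Center with probability p. Expected payoff against Wide: (-5)p + 0(1−p) = −5p; against Body: 1p + (-4)(1−p) = 5p − 4.
Setting these equal: −5p = 5p − 4 ⇒ −10p = -4 ⇒ p = 2/5, and the value is (-5)·(2/5) = -2.
For the receiver: with q = P(Wide), equating Center's and Right's payoffs gives −6q + 1 = 4q − 4 ⇒ q = 1/2.

3/5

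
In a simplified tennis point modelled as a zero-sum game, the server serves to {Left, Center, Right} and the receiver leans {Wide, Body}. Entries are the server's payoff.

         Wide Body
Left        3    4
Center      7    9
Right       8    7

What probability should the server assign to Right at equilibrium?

2/3

Row minima: Left → 3, Center → 7, Right → 7; maximin = 7.
Column maxima: Wide → 8, Body → 9; minimax = 8.
7 ≠ 8, so there is no saddle point; optimal play is mixed.
Left is strictly dominated by Center, so the server never plays it.
On the remaining 2×2 (Center, Right vs Wide, Body):
Let the server play Center with probability p. Expected payoff against Wide: 7p + 8(1−p) = −p + 8; against Body: 9p + 7(1−p) = 2p + 7.
Setting these equal: −p + 8 = 2p + 7 ⇒ −3p = -1 ⇒ p = 1/3, and the value is (-1)·(1/3) + 8 = 23/3.
For the receiver: with q = P(Wide), equating Center's and Right's payoffs gives −2q + 9 = q + 7 ⇒ q = 2/3.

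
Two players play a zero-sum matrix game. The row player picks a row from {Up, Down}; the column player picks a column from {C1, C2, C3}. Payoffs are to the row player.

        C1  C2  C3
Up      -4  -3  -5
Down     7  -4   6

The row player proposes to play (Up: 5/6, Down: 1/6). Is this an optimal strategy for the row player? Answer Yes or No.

Against C1 this mix gives (5/6)·(-4) + (1/6)·7 = -13/6.
Against C2 this mix gives (5/6)·(-3) + (1/6)·(-4) = -19/6.
Against C3 this mix gives (5/6)·(-5) + (1/6)·6 = -19/6.
All of the column player's active replies (C2, C3) yield -19/6, and no column does worse for the row player. The mix makes the column player indifferent and guarantees -19/6, so it is optimal.

Yes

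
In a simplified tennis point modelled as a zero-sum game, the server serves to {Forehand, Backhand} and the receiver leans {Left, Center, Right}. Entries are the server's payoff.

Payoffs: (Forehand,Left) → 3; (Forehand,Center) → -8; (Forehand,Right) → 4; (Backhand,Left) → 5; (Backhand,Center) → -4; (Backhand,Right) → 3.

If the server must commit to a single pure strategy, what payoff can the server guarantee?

-4

Row minima: Forehand → -8, Backhand → -4.
The best of these is -4.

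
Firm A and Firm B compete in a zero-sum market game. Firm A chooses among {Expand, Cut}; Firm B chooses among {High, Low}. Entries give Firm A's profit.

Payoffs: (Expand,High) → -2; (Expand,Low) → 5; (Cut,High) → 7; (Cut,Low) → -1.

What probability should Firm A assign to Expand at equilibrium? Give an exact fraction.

Row minima: Expand → -2, Cut → -1; maximin = -1.
Column maxima: High → 7, Low → 5; minimax = 5.
-1 ≠ 5, so there is no saddle point; optimal play is mixed.
Let Firm A play Expand with probability p. Expected payoff against High: (-2)p + 7(1−p) = −9p + 7; against Low: 5p + (-1)(1−p) = 6p − 1.
Setting these equal: −9p + 7 = 6p − 1 ⇒ −15p = -8 ⇒ p = 8/15, and the value is (-9)·(8/15) + 7 = 11/5.
For Firm B: with q = P(High), equating Expand's and Cut's payoffs gives −7q + 5 = 8q − 1 ⇒ q = 2/5.

8/15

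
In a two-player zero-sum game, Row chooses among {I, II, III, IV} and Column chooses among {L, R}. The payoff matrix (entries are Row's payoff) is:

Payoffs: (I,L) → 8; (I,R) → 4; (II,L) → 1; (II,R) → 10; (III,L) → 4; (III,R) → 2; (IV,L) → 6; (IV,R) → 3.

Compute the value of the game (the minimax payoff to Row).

Row minima: I → 4, II → 1, III → 2, IV → 3; maximin = 4.
Column maxima: L → 8, R → 10; minimax = 8.
4 ≠ 8, so there is no saddle point; optimal play is mixed.
III is strictly dominated by I, so Row never plays it.
IV is strictly dominated by I, so Row never plays it.
On the remaining 2×2 (I, II vs L, R):
Let Row play I with probability p. Expected payoff against L: 8p + 1(1−p) = 7p + 1; against R: 4p + 10(1−p) = −6p + 10.
Setting these equal: 7p + 1 = −6p + 10 ⇒ 13p = 9 ⇒ p = 9/13, and the value is (7)·(9/13) + 1 = 76/13.
For Column: with q = P(L), equating I's and II's payoffs gives 4q + 4 = −9q + 10 ⇒ q = 6/13.

76/13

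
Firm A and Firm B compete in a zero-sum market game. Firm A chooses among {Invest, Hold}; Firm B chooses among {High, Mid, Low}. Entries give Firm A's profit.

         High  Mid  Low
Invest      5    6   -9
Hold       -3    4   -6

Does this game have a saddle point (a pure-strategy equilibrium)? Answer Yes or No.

Row minima: Invest → -9, Hold → -6; maximin = -6.
Column maxima: High → 5, Mid → 6, Low → -6; minimax = -6.
maximin = minimax = -6, so a saddle point exists.

Yes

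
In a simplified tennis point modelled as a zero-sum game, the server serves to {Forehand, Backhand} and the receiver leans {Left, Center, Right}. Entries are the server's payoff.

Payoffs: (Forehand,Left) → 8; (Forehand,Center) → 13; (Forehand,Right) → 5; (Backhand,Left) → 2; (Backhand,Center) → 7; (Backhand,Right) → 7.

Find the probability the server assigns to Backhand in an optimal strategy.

3/8

Row minima: Forehand → 5, Backhand → 2; maximin = 5.
Column maxima: Left → 8, Center → 13, Right → 7; minimax = 7.
5 ≠ 7, so there is no saddle point; optimal play is mixed.
Center is strictly dominated by Left (it gives the server strictly more in every row), so the receiver never plays it.
On the remaining 2×2 (Forehand, Backhand vs Left, Right):
Let the server play Forehand with probability p. Expected payoff against Left: 8p + 2(1−p) = 6p + 2; against Right: 5p + 7(1−p) = −2p + 7.
Setting these equal: 6p + 2 = −2p + 7 ⇒ 8p = 5 ⇒ p = 5/8, and the value is (6)·(5/8) + 2 = 23/4.
For the receiver: with q = P(Left), equating Forehand's and Backhand's payoffs gives 3q + 5 = −5q + 7 ⇒ q = 1/4.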